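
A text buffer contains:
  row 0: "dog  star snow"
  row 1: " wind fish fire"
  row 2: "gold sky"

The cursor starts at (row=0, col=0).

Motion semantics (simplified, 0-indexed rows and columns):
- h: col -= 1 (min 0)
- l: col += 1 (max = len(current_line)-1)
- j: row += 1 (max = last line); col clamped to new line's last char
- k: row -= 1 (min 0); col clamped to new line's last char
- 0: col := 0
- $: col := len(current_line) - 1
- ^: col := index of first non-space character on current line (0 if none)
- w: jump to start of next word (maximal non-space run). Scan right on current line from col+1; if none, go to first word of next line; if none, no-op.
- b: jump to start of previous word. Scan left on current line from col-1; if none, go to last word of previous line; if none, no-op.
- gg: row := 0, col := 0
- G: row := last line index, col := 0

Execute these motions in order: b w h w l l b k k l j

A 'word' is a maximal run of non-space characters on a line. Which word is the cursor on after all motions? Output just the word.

Answer: fish

Derivation:
After 1 (b): row=0 col=0 char='d'
After 2 (w): row=0 col=5 char='s'
After 3 (h): row=0 col=4 char='_'
After 4 (w): row=0 col=5 char='s'
After 5 (l): row=0 col=6 char='t'
After 6 (l): row=0 col=7 char='a'
After 7 (b): row=0 col=5 char='s'
After 8 (k): row=0 col=5 char='s'
After 9 (k): row=0 col=5 char='s'
After 10 (l): row=0 col=6 char='t'
After 11 (j): row=1 col=6 char='f'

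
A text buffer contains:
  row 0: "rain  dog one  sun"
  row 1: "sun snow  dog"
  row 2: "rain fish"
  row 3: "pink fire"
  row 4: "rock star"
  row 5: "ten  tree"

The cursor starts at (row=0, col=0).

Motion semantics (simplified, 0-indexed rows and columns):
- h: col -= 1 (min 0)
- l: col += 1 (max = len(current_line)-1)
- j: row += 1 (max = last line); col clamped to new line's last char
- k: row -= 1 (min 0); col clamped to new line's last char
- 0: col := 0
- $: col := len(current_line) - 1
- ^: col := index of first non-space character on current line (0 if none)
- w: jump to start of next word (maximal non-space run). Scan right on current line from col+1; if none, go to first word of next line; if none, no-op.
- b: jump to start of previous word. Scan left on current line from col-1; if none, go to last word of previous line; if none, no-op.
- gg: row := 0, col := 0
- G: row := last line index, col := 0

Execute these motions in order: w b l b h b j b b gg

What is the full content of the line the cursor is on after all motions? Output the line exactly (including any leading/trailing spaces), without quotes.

After 1 (w): row=0 col=6 char='d'
After 2 (b): row=0 col=0 char='r'
After 3 (l): row=0 col=1 char='a'
After 4 (b): row=0 col=0 char='r'
After 5 (h): row=0 col=0 char='r'
After 6 (b): row=0 col=0 char='r'
After 7 (j): row=1 col=0 char='s'
After 8 (b): row=0 col=15 char='s'
After 9 (b): row=0 col=10 char='o'
After 10 (gg): row=0 col=0 char='r'

Answer: rain  dog one  sun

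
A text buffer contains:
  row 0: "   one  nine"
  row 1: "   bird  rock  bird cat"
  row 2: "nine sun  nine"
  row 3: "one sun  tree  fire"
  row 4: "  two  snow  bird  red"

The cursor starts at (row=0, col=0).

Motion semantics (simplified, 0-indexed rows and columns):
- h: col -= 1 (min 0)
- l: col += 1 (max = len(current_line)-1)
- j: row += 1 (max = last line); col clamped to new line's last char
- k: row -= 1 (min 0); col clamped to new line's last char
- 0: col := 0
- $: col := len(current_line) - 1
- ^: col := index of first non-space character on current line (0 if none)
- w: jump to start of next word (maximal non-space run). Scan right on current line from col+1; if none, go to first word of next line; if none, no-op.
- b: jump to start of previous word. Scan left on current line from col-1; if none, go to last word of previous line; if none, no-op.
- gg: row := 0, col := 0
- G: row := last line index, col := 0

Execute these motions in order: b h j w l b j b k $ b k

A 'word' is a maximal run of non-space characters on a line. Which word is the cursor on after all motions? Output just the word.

Answer: nine

Derivation:
After 1 (b): row=0 col=0 char='_'
After 2 (h): row=0 col=0 char='_'
After 3 (j): row=1 col=0 char='_'
After 4 (w): row=1 col=3 char='b'
After 5 (l): row=1 col=4 char='i'
After 6 (b): row=1 col=3 char='b'
After 7 (j): row=2 col=3 char='e'
After 8 (b): row=2 col=0 char='n'
After 9 (k): row=1 col=0 char='_'
After 10 ($): row=1 col=22 char='t'
After 11 (b): row=1 col=20 char='c'
After 12 (k): row=0 col=11 char='e'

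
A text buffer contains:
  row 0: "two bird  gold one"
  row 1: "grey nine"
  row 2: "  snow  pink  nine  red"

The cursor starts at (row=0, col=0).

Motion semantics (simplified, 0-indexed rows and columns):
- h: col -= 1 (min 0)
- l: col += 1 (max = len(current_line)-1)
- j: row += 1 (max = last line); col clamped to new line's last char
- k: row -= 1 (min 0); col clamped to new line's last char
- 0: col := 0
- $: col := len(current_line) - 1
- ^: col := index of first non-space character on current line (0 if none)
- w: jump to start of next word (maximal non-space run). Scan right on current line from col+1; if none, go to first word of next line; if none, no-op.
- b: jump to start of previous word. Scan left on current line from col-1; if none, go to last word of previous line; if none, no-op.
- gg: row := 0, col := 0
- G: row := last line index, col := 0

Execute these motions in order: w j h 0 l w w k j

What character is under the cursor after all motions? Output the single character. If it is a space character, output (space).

Answer: s

Derivation:
After 1 (w): row=0 col=4 char='b'
After 2 (j): row=1 col=4 char='_'
After 3 (h): row=1 col=3 char='y'
After 4 (0): row=1 col=0 char='g'
After 5 (l): row=1 col=1 char='r'
After 6 (w): row=1 col=5 char='n'
After 7 (w): row=2 col=2 char='s'
After 8 (k): row=1 col=2 char='e'
After 9 (j): row=2 col=2 char='s'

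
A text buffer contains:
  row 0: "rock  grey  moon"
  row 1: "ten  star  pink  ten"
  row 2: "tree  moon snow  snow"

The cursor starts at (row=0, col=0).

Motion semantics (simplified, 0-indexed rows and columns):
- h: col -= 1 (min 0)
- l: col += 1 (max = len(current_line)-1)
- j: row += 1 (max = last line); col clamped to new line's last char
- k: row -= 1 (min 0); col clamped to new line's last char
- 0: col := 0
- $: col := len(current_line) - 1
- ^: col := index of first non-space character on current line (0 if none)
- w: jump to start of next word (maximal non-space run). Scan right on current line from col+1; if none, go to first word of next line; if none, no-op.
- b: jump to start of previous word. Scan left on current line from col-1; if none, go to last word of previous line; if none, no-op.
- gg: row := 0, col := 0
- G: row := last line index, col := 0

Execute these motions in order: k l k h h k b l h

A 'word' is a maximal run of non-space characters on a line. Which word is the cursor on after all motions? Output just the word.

Answer: rock

Derivation:
After 1 (k): row=0 col=0 char='r'
After 2 (l): row=0 col=1 char='o'
After 3 (k): row=0 col=1 char='o'
After 4 (h): row=0 col=0 char='r'
After 5 (h): row=0 col=0 char='r'
After 6 (k): row=0 col=0 char='r'
After 7 (b): row=0 col=0 char='r'
After 8 (l): row=0 col=1 char='o'
After 9 (h): row=0 col=0 char='r'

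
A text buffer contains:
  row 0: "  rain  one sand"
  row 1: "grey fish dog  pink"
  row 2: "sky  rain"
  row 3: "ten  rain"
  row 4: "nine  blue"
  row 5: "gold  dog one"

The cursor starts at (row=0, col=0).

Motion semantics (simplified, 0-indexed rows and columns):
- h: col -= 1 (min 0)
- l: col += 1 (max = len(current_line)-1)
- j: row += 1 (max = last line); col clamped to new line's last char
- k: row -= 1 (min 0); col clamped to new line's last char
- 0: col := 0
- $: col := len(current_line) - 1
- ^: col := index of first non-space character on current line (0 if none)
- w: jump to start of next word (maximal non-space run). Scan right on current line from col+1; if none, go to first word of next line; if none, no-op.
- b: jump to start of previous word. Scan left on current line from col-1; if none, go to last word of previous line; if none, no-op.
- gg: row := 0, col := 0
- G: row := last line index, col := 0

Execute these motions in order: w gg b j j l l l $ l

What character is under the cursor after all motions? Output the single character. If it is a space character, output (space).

After 1 (w): row=0 col=2 char='r'
After 2 (gg): row=0 col=0 char='_'
After 3 (b): row=0 col=0 char='_'
After 4 (j): row=1 col=0 char='g'
After 5 (j): row=2 col=0 char='s'
After 6 (l): row=2 col=1 char='k'
After 7 (l): row=2 col=2 char='y'
After 8 (l): row=2 col=3 char='_'
After 9 ($): row=2 col=8 char='n'
After 10 (l): row=2 col=8 char='n'

Answer: n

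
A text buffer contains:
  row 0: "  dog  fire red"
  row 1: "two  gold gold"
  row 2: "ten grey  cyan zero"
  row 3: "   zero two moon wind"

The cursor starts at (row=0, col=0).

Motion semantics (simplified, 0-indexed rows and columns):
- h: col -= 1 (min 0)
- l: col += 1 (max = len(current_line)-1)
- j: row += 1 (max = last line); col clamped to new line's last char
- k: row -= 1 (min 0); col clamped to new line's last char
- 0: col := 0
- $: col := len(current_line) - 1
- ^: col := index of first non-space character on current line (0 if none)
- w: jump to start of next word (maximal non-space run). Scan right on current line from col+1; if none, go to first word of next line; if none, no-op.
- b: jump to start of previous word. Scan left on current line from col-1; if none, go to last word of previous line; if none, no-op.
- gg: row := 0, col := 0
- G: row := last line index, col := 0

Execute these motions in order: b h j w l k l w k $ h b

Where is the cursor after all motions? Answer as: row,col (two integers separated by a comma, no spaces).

After 1 (b): row=0 col=0 char='_'
After 2 (h): row=0 col=0 char='_'
After 3 (j): row=1 col=0 char='t'
After 4 (w): row=1 col=5 char='g'
After 5 (l): row=1 col=6 char='o'
After 6 (k): row=0 col=6 char='_'
After 7 (l): row=0 col=7 char='f'
After 8 (w): row=0 col=12 char='r'
After 9 (k): row=0 col=12 char='r'
After 10 ($): row=0 col=14 char='d'
After 11 (h): row=0 col=13 char='e'
After 12 (b): row=0 col=12 char='r'

Answer: 0,12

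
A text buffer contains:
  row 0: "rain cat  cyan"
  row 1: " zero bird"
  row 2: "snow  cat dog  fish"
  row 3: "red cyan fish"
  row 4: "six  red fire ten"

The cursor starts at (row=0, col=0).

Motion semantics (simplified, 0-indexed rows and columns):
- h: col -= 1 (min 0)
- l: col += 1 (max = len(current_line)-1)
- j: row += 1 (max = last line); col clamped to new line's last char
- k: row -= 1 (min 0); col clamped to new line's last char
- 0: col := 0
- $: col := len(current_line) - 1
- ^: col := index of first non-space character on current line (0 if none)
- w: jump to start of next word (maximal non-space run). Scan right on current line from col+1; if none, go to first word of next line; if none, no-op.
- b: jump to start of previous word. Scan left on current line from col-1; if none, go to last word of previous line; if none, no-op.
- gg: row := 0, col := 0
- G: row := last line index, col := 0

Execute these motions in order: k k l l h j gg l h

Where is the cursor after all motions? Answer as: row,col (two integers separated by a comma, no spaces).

After 1 (k): row=0 col=0 char='r'
After 2 (k): row=0 col=0 char='r'
After 3 (l): row=0 col=1 char='a'
After 4 (l): row=0 col=2 char='i'
After 5 (h): row=0 col=1 char='a'
After 6 (j): row=1 col=1 char='z'
After 7 (gg): row=0 col=0 char='r'
After 8 (l): row=0 col=1 char='a'
After 9 (h): row=0 col=0 char='r'

Answer: 0,0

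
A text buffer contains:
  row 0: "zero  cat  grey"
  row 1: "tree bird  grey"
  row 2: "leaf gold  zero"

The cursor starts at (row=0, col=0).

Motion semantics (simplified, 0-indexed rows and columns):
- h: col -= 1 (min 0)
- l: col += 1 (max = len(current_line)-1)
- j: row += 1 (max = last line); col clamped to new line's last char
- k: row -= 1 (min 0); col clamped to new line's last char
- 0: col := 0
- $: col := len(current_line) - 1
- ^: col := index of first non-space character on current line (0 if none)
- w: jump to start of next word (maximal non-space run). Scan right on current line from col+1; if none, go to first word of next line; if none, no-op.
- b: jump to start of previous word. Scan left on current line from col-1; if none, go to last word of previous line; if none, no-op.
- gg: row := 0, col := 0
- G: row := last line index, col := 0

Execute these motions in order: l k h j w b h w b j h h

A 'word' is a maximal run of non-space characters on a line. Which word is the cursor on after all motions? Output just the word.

Answer: leaf

Derivation:
After 1 (l): row=0 col=1 char='e'
After 2 (k): row=0 col=1 char='e'
After 3 (h): row=0 col=0 char='z'
After 4 (j): row=1 col=0 char='t'
After 5 (w): row=1 col=5 char='b'
After 6 (b): row=1 col=0 char='t'
After 7 (h): row=1 col=0 char='t'
After 8 (w): row=1 col=5 char='b'
After 9 (b): row=1 col=0 char='t'
After 10 (j): row=2 col=0 char='l'
After 11 (h): row=2 col=0 char='l'
After 12 (h): row=2 col=0 char='l'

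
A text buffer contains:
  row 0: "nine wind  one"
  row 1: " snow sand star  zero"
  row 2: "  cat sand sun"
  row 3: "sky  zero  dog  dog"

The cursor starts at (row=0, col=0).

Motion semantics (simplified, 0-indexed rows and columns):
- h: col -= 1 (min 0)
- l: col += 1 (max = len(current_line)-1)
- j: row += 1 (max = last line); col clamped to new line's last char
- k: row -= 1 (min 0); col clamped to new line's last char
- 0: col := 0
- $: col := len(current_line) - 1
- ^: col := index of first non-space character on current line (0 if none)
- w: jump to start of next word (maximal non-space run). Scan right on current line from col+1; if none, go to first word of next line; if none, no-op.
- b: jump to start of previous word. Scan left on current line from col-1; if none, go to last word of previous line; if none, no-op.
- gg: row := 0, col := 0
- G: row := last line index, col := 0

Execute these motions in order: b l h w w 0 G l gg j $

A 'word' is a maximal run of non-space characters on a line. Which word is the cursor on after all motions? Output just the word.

After 1 (b): row=0 col=0 char='n'
After 2 (l): row=0 col=1 char='i'
After 3 (h): row=0 col=0 char='n'
After 4 (w): row=0 col=5 char='w'
After 5 (w): row=0 col=11 char='o'
After 6 (0): row=0 col=0 char='n'
After 7 (G): row=3 col=0 char='s'
After 8 (l): row=3 col=1 char='k'
After 9 (gg): row=0 col=0 char='n'
After 10 (j): row=1 col=0 char='_'
After 11 ($): row=1 col=20 char='o'

Answer: zero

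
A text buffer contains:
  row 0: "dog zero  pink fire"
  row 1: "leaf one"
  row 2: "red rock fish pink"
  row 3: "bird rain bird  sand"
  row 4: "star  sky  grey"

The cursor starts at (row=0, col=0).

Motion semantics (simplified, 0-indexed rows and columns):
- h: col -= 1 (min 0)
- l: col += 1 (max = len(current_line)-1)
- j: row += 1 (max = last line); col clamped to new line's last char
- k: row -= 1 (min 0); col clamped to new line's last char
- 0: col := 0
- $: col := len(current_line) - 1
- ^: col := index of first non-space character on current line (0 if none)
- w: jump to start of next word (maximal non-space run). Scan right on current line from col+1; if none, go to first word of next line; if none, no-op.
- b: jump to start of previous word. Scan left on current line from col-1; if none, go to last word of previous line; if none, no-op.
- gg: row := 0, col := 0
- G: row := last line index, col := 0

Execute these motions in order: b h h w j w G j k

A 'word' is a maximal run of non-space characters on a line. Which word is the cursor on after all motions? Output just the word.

After 1 (b): row=0 col=0 char='d'
After 2 (h): row=0 col=0 char='d'
After 3 (h): row=0 col=0 char='d'
After 4 (w): row=0 col=4 char='z'
After 5 (j): row=1 col=4 char='_'
After 6 (w): row=1 col=5 char='o'
After 7 (G): row=4 col=0 char='s'
After 8 (j): row=4 col=0 char='s'
After 9 (k): row=3 col=0 char='b'

Answer: bird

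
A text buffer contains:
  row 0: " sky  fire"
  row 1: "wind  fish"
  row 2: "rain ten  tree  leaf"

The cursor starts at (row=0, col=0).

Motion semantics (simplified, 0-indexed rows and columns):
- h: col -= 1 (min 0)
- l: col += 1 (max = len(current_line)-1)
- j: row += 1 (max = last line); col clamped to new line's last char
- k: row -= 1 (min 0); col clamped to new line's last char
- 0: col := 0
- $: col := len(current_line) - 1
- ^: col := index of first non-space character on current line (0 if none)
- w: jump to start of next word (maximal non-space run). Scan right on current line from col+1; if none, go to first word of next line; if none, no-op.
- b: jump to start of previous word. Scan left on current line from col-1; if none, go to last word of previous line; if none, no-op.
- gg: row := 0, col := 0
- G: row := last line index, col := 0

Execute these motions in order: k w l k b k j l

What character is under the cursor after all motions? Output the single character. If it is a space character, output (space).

After 1 (k): row=0 col=0 char='_'
After 2 (w): row=0 col=1 char='s'
After 3 (l): row=0 col=2 char='k'
After 4 (k): row=0 col=2 char='k'
After 5 (b): row=0 col=1 char='s'
After 6 (k): row=0 col=1 char='s'
After 7 (j): row=1 col=1 char='i'
After 8 (l): row=1 col=2 char='n'

Answer: n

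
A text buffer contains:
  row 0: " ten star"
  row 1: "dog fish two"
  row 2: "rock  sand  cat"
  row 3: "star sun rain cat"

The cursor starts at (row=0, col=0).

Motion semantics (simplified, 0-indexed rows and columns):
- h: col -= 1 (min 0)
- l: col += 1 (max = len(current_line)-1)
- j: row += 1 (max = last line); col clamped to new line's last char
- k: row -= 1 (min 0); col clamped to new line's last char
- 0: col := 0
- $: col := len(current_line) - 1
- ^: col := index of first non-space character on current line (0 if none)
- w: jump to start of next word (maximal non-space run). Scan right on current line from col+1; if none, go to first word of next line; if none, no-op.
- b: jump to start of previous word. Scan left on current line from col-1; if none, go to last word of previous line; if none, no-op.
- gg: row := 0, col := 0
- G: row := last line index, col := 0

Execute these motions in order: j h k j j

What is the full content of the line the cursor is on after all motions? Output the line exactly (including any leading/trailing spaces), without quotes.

After 1 (j): row=1 col=0 char='d'
After 2 (h): row=1 col=0 char='d'
After 3 (k): row=0 col=0 char='_'
After 4 (j): row=1 col=0 char='d'
After 5 (j): row=2 col=0 char='r'

Answer: rock  sand  cat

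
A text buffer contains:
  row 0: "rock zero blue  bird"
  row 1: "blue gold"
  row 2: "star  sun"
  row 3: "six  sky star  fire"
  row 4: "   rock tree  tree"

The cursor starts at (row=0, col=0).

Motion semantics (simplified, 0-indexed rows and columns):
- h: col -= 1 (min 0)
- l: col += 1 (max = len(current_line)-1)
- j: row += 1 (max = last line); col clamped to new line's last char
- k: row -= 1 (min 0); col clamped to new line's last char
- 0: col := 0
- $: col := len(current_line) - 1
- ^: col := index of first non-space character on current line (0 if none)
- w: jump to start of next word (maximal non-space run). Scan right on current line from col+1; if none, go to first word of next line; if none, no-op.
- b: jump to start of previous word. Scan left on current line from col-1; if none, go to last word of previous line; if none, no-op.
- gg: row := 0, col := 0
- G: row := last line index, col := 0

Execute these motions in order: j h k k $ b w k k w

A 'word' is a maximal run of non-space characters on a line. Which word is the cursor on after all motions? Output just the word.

After 1 (j): row=1 col=0 char='b'
After 2 (h): row=1 col=0 char='b'
After 3 (k): row=0 col=0 char='r'
After 4 (k): row=0 col=0 char='r'
After 5 ($): row=0 col=19 char='d'
After 6 (b): row=0 col=16 char='b'
After 7 (w): row=1 col=0 char='b'
After 8 (k): row=0 col=0 char='r'
After 9 (k): row=0 col=0 char='r'
After 10 (w): row=0 col=5 char='z'

Answer: zero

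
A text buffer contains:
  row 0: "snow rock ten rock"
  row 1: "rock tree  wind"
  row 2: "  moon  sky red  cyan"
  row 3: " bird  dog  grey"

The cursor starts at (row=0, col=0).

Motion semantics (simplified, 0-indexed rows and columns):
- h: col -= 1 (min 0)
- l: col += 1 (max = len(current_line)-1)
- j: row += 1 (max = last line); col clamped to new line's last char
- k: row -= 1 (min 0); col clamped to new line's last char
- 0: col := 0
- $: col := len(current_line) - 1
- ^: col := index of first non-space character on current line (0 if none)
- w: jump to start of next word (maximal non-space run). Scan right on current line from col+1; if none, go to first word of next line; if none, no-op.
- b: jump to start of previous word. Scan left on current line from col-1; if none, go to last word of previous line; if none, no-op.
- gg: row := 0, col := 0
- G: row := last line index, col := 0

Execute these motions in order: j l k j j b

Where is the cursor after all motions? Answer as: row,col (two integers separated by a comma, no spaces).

Answer: 1,11

Derivation:
After 1 (j): row=1 col=0 char='r'
After 2 (l): row=1 col=1 char='o'
After 3 (k): row=0 col=1 char='n'
After 4 (j): row=1 col=1 char='o'
After 5 (j): row=2 col=1 char='_'
After 6 (b): row=1 col=11 char='w'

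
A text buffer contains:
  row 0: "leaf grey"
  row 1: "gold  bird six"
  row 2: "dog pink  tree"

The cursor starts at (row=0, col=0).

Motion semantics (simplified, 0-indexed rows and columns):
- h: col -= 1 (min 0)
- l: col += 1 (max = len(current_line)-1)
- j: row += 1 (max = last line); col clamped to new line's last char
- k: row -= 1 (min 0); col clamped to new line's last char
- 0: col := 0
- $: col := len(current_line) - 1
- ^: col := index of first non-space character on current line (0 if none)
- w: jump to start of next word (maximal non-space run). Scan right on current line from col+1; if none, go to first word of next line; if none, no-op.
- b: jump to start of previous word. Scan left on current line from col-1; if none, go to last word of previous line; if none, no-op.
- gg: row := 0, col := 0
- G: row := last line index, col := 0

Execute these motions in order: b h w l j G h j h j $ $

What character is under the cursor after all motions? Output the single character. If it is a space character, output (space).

Answer: e

Derivation:
After 1 (b): row=0 col=0 char='l'
After 2 (h): row=0 col=0 char='l'
After 3 (w): row=0 col=5 char='g'
After 4 (l): row=0 col=6 char='r'
After 5 (j): row=1 col=6 char='b'
After 6 (G): row=2 col=0 char='d'
After 7 (h): row=2 col=0 char='d'
After 8 (j): row=2 col=0 char='d'
After 9 (h): row=2 col=0 char='d'
After 10 (j): row=2 col=0 char='d'
After 11 ($): row=2 col=13 char='e'
After 12 ($): row=2 col=13 char='e'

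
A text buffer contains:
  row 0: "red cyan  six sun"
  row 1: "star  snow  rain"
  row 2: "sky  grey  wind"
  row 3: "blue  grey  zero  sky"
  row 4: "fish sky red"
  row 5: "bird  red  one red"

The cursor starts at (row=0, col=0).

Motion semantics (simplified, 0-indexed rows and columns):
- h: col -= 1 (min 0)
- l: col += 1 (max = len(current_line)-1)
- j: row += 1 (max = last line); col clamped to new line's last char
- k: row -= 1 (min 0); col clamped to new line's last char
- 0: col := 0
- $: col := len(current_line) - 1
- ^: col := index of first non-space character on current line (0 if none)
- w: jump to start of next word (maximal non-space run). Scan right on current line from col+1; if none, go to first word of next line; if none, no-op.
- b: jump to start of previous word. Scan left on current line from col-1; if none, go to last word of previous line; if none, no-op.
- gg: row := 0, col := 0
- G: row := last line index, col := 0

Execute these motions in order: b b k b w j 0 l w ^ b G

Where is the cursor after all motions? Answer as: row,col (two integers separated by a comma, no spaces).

Answer: 5,0

Derivation:
After 1 (b): row=0 col=0 char='r'
After 2 (b): row=0 col=0 char='r'
After 3 (k): row=0 col=0 char='r'
After 4 (b): row=0 col=0 char='r'
After 5 (w): row=0 col=4 char='c'
After 6 (j): row=1 col=4 char='_'
After 7 (0): row=1 col=0 char='s'
After 8 (l): row=1 col=1 char='t'
After 9 (w): row=1 col=6 char='s'
After 10 (^): row=1 col=0 char='s'
After 11 (b): row=0 col=14 char='s'
After 12 (G): row=5 col=0 char='b'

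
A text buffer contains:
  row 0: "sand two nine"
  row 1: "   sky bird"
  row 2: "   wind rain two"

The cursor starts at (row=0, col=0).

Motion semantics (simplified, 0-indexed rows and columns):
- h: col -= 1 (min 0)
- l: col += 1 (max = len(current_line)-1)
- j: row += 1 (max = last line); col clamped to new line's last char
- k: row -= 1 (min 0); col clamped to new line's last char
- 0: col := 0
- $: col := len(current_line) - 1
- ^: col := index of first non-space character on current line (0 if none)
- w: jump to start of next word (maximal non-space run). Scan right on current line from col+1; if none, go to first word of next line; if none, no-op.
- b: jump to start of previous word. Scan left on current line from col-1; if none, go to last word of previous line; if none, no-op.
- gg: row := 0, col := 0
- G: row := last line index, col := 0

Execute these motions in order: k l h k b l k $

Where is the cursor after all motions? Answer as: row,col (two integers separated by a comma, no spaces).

After 1 (k): row=0 col=0 char='s'
After 2 (l): row=0 col=1 char='a'
After 3 (h): row=0 col=0 char='s'
After 4 (k): row=0 col=0 char='s'
After 5 (b): row=0 col=0 char='s'
After 6 (l): row=0 col=1 char='a'
After 7 (k): row=0 col=1 char='a'
After 8 ($): row=0 col=12 char='e'

Answer: 0,12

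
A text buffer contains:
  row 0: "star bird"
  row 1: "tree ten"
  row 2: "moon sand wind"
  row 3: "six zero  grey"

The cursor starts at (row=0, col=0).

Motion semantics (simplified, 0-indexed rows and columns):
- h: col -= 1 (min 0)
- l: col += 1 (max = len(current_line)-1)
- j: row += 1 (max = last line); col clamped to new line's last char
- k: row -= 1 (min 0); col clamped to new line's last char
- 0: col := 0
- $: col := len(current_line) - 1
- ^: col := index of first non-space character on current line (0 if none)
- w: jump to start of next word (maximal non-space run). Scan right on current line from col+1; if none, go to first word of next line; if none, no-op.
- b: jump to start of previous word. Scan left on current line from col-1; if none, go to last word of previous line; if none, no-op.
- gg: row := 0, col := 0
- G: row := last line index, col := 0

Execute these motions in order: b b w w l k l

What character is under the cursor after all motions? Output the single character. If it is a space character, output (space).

Answer: a

Derivation:
After 1 (b): row=0 col=0 char='s'
After 2 (b): row=0 col=0 char='s'
After 3 (w): row=0 col=5 char='b'
After 4 (w): row=1 col=0 char='t'
After 5 (l): row=1 col=1 char='r'
After 6 (k): row=0 col=1 char='t'
After 7 (l): row=0 col=2 char='a'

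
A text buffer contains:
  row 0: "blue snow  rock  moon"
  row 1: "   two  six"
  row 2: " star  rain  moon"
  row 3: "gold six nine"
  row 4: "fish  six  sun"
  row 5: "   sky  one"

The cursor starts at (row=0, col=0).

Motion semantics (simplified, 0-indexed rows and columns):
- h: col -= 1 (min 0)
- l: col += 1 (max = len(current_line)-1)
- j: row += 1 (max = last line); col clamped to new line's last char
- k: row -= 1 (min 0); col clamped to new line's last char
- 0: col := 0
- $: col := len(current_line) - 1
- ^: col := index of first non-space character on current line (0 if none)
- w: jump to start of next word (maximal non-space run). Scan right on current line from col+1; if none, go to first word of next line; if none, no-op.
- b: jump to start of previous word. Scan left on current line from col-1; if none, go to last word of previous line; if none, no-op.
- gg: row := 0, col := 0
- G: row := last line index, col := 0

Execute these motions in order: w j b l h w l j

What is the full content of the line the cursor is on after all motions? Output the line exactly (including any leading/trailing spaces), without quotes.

Answer:  star  rain  moon

Derivation:
After 1 (w): row=0 col=5 char='s'
After 2 (j): row=1 col=5 char='o'
After 3 (b): row=1 col=3 char='t'
After 4 (l): row=1 col=4 char='w'
After 5 (h): row=1 col=3 char='t'
After 6 (w): row=1 col=8 char='s'
After 7 (l): row=1 col=9 char='i'
After 8 (j): row=2 col=9 char='i'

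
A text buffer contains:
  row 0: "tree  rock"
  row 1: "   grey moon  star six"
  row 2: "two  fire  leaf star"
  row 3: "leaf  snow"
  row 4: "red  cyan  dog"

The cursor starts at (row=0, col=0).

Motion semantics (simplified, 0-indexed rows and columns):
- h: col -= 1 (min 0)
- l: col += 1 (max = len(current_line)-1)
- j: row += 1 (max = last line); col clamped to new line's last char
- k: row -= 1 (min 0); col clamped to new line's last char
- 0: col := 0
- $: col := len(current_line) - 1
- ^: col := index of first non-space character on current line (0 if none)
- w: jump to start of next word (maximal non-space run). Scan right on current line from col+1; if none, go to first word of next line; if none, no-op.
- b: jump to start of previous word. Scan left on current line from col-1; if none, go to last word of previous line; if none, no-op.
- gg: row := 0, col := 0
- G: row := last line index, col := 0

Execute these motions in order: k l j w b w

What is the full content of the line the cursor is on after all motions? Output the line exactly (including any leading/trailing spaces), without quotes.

Answer:    grey moon  star six

Derivation:
After 1 (k): row=0 col=0 char='t'
After 2 (l): row=0 col=1 char='r'
After 3 (j): row=1 col=1 char='_'
After 4 (w): row=1 col=3 char='g'
After 5 (b): row=0 col=6 char='r'
After 6 (w): row=1 col=3 char='g'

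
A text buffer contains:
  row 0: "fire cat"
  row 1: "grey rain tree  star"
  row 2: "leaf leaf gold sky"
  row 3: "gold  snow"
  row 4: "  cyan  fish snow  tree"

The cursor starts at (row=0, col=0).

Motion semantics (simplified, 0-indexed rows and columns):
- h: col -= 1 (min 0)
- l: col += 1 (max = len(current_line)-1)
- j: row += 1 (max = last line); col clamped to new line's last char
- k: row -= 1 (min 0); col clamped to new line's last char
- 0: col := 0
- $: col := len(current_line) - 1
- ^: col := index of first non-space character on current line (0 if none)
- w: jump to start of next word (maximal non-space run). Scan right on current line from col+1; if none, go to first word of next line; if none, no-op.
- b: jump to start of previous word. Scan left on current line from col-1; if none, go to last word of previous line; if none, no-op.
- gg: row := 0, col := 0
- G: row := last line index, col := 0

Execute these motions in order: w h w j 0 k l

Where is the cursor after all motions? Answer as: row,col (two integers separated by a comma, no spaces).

After 1 (w): row=0 col=5 char='c'
After 2 (h): row=0 col=4 char='_'
After 3 (w): row=0 col=5 char='c'
After 4 (j): row=1 col=5 char='r'
After 5 (0): row=1 col=0 char='g'
After 6 (k): row=0 col=0 char='f'
After 7 (l): row=0 col=1 char='i'

Answer: 0,1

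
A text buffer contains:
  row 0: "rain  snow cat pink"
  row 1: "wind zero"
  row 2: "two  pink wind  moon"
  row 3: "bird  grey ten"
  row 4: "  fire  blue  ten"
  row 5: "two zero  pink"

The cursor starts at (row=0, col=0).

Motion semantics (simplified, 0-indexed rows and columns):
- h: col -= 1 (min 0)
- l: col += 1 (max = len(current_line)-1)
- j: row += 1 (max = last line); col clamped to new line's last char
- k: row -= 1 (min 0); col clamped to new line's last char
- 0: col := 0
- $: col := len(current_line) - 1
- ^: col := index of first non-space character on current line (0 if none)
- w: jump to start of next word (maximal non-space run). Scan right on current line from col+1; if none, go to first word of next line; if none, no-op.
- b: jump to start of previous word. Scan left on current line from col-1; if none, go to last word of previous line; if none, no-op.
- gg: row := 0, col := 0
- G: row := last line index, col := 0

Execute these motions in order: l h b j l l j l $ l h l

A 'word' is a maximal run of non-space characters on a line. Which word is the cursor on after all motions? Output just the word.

After 1 (l): row=0 col=1 char='a'
After 2 (h): row=0 col=0 char='r'
After 3 (b): row=0 col=0 char='r'
After 4 (j): row=1 col=0 char='w'
After 5 (l): row=1 col=1 char='i'
After 6 (l): row=1 col=2 char='n'
After 7 (j): row=2 col=2 char='o'
After 8 (l): row=2 col=3 char='_'
After 9 ($): row=2 col=19 char='n'
After 10 (l): row=2 col=19 char='n'
After 11 (h): row=2 col=18 char='o'
After 12 (l): row=2 col=19 char='n'

Answer: moon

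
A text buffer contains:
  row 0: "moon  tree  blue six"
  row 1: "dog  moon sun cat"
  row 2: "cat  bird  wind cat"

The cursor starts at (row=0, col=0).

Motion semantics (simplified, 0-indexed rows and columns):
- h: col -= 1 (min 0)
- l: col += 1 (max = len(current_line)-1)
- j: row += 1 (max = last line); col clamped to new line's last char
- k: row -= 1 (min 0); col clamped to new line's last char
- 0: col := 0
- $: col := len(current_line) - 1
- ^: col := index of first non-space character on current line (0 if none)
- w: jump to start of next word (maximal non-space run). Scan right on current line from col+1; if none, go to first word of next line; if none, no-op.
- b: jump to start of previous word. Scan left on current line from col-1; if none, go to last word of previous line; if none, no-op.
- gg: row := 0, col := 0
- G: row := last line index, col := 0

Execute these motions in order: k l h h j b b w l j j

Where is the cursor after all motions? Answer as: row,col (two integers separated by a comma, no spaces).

After 1 (k): row=0 col=0 char='m'
After 2 (l): row=0 col=1 char='o'
After 3 (h): row=0 col=0 char='m'
After 4 (h): row=0 col=0 char='m'
After 5 (j): row=1 col=0 char='d'
After 6 (b): row=0 col=17 char='s'
After 7 (b): row=0 col=12 char='b'
After 8 (w): row=0 col=17 char='s'
After 9 (l): row=0 col=18 char='i'
After 10 (j): row=1 col=16 char='t'
After 11 (j): row=2 col=16 char='c'

Answer: 2,16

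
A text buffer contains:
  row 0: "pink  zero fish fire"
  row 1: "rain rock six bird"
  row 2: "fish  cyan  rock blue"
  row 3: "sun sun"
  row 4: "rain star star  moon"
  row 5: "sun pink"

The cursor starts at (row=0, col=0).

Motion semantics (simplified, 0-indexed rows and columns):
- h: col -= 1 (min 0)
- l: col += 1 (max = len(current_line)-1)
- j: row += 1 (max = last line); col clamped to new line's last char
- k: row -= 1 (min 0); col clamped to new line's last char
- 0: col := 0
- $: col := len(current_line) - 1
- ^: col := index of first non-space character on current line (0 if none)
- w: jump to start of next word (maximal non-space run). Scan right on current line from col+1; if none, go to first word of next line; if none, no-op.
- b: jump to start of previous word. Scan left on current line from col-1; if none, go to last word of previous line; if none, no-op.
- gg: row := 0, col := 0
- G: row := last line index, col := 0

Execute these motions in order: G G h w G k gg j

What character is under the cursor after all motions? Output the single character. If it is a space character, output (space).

After 1 (G): row=5 col=0 char='s'
After 2 (G): row=5 col=0 char='s'
After 3 (h): row=5 col=0 char='s'
After 4 (w): row=5 col=4 char='p'
After 5 (G): row=5 col=0 char='s'
After 6 (k): row=4 col=0 char='r'
After 7 (gg): row=0 col=0 char='p'
After 8 (j): row=1 col=0 char='r'

Answer: r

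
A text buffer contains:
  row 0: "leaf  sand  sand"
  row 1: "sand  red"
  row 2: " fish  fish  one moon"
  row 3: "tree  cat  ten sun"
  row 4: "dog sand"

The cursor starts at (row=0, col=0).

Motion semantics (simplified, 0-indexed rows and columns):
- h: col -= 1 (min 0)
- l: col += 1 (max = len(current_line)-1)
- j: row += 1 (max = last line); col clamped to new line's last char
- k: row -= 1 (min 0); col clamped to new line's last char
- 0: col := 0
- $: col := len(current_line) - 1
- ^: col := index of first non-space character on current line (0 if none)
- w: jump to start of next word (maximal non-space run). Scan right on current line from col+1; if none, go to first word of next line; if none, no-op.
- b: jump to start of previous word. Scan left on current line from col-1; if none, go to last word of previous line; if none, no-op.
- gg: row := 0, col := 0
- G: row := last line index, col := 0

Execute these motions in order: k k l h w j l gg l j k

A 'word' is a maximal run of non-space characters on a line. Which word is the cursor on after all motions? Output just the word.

Answer: leaf

Derivation:
After 1 (k): row=0 col=0 char='l'
After 2 (k): row=0 col=0 char='l'
After 3 (l): row=0 col=1 char='e'
After 4 (h): row=0 col=0 char='l'
After 5 (w): row=0 col=6 char='s'
After 6 (j): row=1 col=6 char='r'
After 7 (l): row=1 col=7 char='e'
After 8 (gg): row=0 col=0 char='l'
After 9 (l): row=0 col=1 char='e'
After 10 (j): row=1 col=1 char='a'
After 11 (k): row=0 col=1 char='e'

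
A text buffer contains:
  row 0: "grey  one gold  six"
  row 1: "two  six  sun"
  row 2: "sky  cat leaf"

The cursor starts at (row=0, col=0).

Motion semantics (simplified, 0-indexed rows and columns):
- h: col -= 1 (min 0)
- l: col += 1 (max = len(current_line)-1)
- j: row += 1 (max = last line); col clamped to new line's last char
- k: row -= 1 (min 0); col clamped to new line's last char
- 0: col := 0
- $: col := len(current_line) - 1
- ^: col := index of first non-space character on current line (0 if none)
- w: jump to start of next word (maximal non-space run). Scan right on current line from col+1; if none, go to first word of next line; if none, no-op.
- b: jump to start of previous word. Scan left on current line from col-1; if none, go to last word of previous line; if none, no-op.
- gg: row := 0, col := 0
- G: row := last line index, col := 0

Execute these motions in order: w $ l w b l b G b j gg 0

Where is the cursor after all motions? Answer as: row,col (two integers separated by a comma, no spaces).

After 1 (w): row=0 col=6 char='o'
After 2 ($): row=0 col=18 char='x'
After 3 (l): row=0 col=18 char='x'
After 4 (w): row=1 col=0 char='t'
After 5 (b): row=0 col=16 char='s'
After 6 (l): row=0 col=17 char='i'
After 7 (b): row=0 col=16 char='s'
After 8 (G): row=2 col=0 char='s'
After 9 (b): row=1 col=10 char='s'
After 10 (j): row=2 col=10 char='e'
After 11 (gg): row=0 col=0 char='g'
After 12 (0): row=0 col=0 char='g'

Answer: 0,0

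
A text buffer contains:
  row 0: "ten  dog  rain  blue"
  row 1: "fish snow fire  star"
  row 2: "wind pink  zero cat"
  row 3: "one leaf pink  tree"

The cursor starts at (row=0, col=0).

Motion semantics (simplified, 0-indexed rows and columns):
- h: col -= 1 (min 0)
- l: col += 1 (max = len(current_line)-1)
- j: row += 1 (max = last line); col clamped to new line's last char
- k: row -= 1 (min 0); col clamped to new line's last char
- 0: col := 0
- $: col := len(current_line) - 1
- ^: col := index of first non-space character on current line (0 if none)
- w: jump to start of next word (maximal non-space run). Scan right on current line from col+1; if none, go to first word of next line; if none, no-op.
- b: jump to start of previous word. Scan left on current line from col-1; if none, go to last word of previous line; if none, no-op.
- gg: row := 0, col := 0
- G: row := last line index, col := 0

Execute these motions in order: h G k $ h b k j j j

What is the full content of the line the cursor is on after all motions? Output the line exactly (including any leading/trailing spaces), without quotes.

Answer: one leaf pink  tree

Derivation:
After 1 (h): row=0 col=0 char='t'
After 2 (G): row=3 col=0 char='o'
After 3 (k): row=2 col=0 char='w'
After 4 ($): row=2 col=18 char='t'
After 5 (h): row=2 col=17 char='a'
After 6 (b): row=2 col=16 char='c'
After 7 (k): row=1 col=16 char='s'
After 8 (j): row=2 col=16 char='c'
After 9 (j): row=3 col=16 char='r'
After 10 (j): row=3 col=16 char='r'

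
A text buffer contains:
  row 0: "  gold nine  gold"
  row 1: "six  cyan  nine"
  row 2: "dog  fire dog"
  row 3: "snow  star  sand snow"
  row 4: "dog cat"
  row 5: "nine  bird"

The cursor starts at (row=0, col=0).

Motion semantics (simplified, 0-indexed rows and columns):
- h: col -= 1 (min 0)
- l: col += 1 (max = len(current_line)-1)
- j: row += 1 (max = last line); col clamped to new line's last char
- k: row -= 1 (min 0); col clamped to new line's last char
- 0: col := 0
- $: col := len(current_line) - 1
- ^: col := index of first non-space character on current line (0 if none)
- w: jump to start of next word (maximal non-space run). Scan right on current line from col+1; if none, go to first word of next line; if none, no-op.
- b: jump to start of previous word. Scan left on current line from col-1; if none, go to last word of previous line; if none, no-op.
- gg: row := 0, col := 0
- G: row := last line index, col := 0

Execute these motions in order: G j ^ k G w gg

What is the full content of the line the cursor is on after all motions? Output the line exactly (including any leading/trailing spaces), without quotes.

Answer:   gold nine  gold

Derivation:
After 1 (G): row=5 col=0 char='n'
After 2 (j): row=5 col=0 char='n'
After 3 (^): row=5 col=0 char='n'
After 4 (k): row=4 col=0 char='d'
After 5 (G): row=5 col=0 char='n'
After 6 (w): row=5 col=6 char='b'
After 7 (gg): row=0 col=0 char='_'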